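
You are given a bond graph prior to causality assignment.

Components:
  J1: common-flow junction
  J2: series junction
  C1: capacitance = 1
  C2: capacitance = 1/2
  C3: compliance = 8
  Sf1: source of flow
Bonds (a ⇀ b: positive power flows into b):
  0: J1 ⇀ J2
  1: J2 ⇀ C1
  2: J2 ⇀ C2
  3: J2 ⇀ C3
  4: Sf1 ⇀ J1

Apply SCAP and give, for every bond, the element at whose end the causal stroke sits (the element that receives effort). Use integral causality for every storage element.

b0 →J1
b1 →J2
b2 →J2
b3 →J2
b4 →Sf1

bond 4 stroke at Sf1  (Sf1: flow source, stroke at near end)
bond 0 stroke at J1  (J1 flow already set via bond 4)
bond 1 stroke at J2  (J2 flow already set via bond 0)
bond 2 stroke at J2  (J2 flow already set via bond 0)
bond 3 stroke at J2  (J2: bond 0 brought flow, rest push out)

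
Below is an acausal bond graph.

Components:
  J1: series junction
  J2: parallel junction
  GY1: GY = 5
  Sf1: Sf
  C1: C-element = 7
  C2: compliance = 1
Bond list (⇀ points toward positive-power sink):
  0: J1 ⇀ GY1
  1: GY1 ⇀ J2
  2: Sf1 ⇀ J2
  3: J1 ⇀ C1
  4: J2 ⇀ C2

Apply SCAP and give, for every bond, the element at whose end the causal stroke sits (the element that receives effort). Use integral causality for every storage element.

#0 |GY1
#1 |GY1
#2 |Sf1
#3 |J1
#4 |J2

β2 stroke at Sf1  (Sf1 (Sf) sets flow on bond)
β3 stroke at J1  (C1 outputs effort q/C1)
β0 stroke at GY1  (J1 needs exactly one f-in)
β1 stroke at GY1  (through GY1, causality inverts; strokes same side of GY1)
β4 stroke at J2  (J2 needs exactly one e-in)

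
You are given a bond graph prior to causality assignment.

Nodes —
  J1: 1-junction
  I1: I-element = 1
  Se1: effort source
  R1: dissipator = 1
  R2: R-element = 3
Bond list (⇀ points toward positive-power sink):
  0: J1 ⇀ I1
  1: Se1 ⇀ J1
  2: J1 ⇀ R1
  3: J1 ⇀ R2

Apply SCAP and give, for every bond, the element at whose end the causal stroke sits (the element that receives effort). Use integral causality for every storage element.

#1 →J1  (Se1 (Se) sets effort on bond)
#0 →I1  (I1 integral (f out))
#2 →J1  (1-jn J1 has f-setter on 0)
#3 →J1  (J1: bond 0 brought flow, rest push out)

β0 |I1
β1 |J1
β2 |J1
β3 |J1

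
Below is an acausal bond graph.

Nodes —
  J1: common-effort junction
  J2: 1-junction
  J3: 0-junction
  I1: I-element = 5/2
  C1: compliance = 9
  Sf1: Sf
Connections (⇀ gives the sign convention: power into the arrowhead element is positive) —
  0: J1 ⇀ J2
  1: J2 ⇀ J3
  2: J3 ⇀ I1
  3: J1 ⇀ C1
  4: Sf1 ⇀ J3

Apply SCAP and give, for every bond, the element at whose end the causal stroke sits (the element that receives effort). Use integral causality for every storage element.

β0 stroke at J2
β1 stroke at J3
β2 stroke at I1
β3 stroke at J1
β4 stroke at Sf1

β4 →Sf1  (Sf1 (Sf) sets flow on bond)
β2 →I1  (prefer integral on I1)
β1 →J3  (only one effort-in slot at J3)
β0 →J2  (common-f at J2 fixed by 1)
β3 →J1  (only one effort-in slot at J1)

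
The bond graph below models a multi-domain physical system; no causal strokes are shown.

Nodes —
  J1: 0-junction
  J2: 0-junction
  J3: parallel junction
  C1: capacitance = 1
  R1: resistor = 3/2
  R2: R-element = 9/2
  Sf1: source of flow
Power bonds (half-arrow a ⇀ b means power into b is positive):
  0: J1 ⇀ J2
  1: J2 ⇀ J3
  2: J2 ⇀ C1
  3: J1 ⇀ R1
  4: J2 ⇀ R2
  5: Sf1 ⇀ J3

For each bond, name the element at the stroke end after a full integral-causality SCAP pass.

bond 5 |Sf1  (Sf1: flow source, stroke at near end)
bond 1 |J3  (J3 needs exactly one e-in)
bond 2 |J2  (C1 integral (e out))
bond 0 |J1  (J2 effort already set via bond 2)
bond 4 |R2  (J2: bond 2 brought effort, rest push out)
bond 3 |R1  (J1: bond 0 brought effort, rest push out)

#0 stroke at J1
#1 stroke at J3
#2 stroke at J2
#3 stroke at R1
#4 stroke at R2
#5 stroke at Sf1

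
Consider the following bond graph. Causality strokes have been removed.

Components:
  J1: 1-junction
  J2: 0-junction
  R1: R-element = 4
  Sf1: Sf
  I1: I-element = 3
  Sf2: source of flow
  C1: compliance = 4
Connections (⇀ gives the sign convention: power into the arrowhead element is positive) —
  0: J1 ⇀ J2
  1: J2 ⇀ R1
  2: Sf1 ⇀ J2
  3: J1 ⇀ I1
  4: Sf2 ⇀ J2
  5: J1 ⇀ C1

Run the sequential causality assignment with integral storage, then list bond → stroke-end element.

β2 →Sf1  (Sf1 fixes flow; stroke at Sf1)
β4 →Sf2  (Sf2 (Sf) sets flow on bond)
β3 →I1  (I1: I, integral causality)
β0 →J1  (1-jn J1 has f-setter on 3)
β5 →J1  (J1: bond 3 brought flow, rest push out)
β1 →J2  (closing 0-jn rule on J2)

#0 |J1
#1 |J2
#2 |Sf1
#3 |I1
#4 |Sf2
#5 |J1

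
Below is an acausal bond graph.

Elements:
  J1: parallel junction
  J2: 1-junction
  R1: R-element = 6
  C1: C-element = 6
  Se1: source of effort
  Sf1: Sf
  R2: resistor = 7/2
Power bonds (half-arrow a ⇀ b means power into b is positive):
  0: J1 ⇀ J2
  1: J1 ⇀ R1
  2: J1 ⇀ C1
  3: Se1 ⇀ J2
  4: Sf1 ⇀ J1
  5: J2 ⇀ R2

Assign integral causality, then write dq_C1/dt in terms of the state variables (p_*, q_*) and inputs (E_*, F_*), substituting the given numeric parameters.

β3 →J2  (source Se1 imposes e)
β4 →Sf1  (Sf1 (Sf) sets flow on bond)
β2 →J1  (C1: C, integral causality)
β0 →J2  (J1 effort already set via bond 2)
β1 →R1  (J1: bond 2 brought effort, rest push out)
β5 →R2  (closing 1-jn rule on J2)

dq_C1/dt = -2*E_Se1/7 + F_Sf1 - 19*q_C1/252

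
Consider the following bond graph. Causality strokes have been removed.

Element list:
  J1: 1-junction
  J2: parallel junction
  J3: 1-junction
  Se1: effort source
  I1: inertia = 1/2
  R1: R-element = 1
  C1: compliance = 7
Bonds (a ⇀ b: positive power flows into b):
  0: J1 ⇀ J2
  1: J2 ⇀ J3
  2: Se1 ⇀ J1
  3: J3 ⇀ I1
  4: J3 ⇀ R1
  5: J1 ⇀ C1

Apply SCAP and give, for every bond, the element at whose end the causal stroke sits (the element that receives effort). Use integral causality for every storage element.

#0 stroke→J2
#1 stroke→J3
#2 stroke→J1
#3 stroke→I1
#4 stroke→J3
#5 stroke→J1

β2 →J1  (source Se1 imposes e)
β3 →I1  (prefer integral on I1)
β1 →J3  (common-f at J3 fixed by 3)
β4 →J3  (1-jn J3 has f-setter on 3)
β0 →J2  (closing 0-jn rule on J2)
β5 →J1  (common-f at J1 fixed by 0)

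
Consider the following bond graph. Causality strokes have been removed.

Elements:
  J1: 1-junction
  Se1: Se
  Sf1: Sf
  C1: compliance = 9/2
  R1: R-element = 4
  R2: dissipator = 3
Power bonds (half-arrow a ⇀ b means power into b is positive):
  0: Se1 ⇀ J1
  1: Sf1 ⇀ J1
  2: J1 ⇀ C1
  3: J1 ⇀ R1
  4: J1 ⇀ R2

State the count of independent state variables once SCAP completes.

1  (C1 all integral)

bond 0 stroke at J1  (Se1 fixes effort; stroke away)
bond 1 stroke at Sf1  (Sf1: flow source, stroke at near end)
bond 2 stroke at J1  (1-jn J1 has f-setter on 1)
bond 3 stroke at J1  (common-f at J1 fixed by 1)
bond 4 stroke at J1  (J1: bond 1 brought flow, rest push out)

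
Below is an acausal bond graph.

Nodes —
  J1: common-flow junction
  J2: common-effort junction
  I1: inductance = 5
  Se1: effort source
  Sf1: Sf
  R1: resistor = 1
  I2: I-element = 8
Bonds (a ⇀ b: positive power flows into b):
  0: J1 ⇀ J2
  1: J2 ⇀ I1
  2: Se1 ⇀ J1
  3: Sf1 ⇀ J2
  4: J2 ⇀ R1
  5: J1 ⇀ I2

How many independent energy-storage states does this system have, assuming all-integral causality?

#2 |J1  (Se1: effort source, stroke at far end)
#3 |Sf1  (Sf1 fixes flow; stroke at Sf1)
#1 |I1  (I1 outputs flow p/I1)
#5 |I2  (I2 integral (f out))
#0 |J1  (1-jn J1 has f-setter on 5)
#4 |J2  (closing 0-jn rule on J2)

2  (I1, I2 all integral)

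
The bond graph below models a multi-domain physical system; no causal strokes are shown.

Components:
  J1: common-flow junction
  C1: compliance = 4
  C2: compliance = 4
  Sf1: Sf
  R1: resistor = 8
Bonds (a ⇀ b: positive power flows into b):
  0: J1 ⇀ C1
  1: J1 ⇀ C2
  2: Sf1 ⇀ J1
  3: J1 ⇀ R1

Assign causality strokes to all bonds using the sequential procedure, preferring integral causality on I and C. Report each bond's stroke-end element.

β2 stroke at Sf1  (source Sf1 imposes f)
β0 stroke at J1  (1-jn J1 has f-setter on 2)
β1 stroke at J1  (J1: bond 2 brought flow, rest push out)
β3 stroke at J1  (1-jn J1 has f-setter on 2)

#0 stroke→J1
#1 stroke→J1
#2 stroke→Sf1
#3 stroke→J1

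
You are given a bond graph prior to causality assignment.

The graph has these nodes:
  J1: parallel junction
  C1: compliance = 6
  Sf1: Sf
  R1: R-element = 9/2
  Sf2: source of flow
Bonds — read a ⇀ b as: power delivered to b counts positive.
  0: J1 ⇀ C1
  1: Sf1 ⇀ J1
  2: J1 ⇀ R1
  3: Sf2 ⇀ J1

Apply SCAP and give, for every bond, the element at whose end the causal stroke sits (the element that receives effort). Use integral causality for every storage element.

bond 0 stroke at J1
bond 1 stroke at Sf1
bond 2 stroke at R1
bond 3 stroke at Sf2

#1 |Sf1  (Sf1 (Sf) sets flow on bond)
#3 |Sf2  (Sf2 fixes flow; stroke at Sf2)
#0 |J1  (C1: C, integral causality)
#2 |R1  (J1: bond 0 brought effort, rest push out)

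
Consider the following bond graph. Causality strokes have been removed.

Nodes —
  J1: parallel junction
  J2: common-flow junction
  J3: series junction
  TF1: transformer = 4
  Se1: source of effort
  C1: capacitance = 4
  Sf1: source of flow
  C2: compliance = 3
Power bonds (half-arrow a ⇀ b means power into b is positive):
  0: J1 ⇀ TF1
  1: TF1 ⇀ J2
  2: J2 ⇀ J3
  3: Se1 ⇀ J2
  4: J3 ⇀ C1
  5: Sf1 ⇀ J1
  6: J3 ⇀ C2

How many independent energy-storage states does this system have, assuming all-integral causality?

2  (C1, C2 all integral)

β3 stroke at J2  (source Se1 imposes e)
β5 stroke at Sf1  (Sf1: flow source, stroke at near end)
β0 stroke at J1  (only one effort-in slot at J1)
β1 stroke at TF1  (through TF1, causality passes straight; one stroke at TF1)
β2 stroke at J2  (common-f at J2 fixed by 1)
β4 stroke at J3  (common-f at J3 fixed by 2)
β6 stroke at J3  (J3: bond 2 brought flow, rest push out)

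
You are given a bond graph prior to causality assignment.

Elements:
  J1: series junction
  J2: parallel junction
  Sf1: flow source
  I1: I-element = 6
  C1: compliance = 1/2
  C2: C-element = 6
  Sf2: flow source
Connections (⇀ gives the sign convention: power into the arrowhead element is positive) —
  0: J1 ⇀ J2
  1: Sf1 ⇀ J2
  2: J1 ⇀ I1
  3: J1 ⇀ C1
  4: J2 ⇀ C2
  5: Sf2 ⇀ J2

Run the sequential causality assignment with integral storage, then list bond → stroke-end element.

β1 →Sf1  (source Sf1 imposes f)
β5 →Sf2  (Sf2 fixes flow; stroke at Sf2)
β2 →I1  (I1 outputs flow p/I1)
β0 →J1  (1-jn J1 has f-setter on 2)
β3 →J1  (J1: bond 2 brought flow, rest push out)
β4 →J2  (J2: last free bond brings effort in)

bond 0 stroke→J1
bond 1 stroke→Sf1
bond 2 stroke→I1
bond 3 stroke→J1
bond 4 stroke→J2
bond 5 stroke→Sf2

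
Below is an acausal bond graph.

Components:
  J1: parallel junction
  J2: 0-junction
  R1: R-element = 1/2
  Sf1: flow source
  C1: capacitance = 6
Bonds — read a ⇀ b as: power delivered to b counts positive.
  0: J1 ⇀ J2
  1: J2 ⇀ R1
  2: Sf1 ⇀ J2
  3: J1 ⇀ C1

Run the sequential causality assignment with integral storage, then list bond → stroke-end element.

bond 0 →J2
bond 1 →R1
bond 2 →Sf1
bond 3 →J1

#2 →Sf1  (Sf1 (Sf) sets flow on bond)
#3 →J1  (prefer integral on C1)
#0 →J2  (common-e at J1 fixed by 3)
#1 →R1  (J2: bond 0 brought effort, rest push out)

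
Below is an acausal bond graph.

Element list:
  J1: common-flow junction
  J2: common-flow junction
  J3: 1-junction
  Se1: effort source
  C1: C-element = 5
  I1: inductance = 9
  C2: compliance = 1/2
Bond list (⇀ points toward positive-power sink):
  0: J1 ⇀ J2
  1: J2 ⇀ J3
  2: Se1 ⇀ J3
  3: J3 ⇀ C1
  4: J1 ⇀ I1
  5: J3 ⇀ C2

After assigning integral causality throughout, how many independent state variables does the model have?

3  (C1, C2, I1 all integral)

β2 stroke→J3  (source Se1 imposes e)
β3 stroke→J3  (prefer integral on C1)
β4 stroke→I1  (prefer integral on I1)
β0 stroke→J1  (J1: bond 4 brought flow, rest push out)
β1 stroke→J2  (common-f at J2 fixed by 0)
β5 stroke→J3  (J3: bond 1 brought flow, rest push out)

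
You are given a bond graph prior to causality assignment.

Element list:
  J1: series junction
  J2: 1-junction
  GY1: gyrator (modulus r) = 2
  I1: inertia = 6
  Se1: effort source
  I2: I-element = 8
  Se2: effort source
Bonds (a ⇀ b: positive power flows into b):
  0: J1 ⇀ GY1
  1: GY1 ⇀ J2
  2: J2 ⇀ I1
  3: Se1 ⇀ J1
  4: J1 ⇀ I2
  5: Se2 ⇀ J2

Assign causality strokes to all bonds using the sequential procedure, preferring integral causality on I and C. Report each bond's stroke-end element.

b0 →J1
b1 →J2
b2 →I1
b3 →J1
b4 →I2
b5 →J2

β3 →J1  (source Se1 imposes e)
β5 →J2  (Se2 fixes effort; stroke away)
β2 →I1  (I1 integral (f out))
β1 →J2  (1-jn J2 has f-setter on 2)
β0 →J1  (GY GY1: same side as bond 1)
β4 →I2  (closing 1-jn rule on J1)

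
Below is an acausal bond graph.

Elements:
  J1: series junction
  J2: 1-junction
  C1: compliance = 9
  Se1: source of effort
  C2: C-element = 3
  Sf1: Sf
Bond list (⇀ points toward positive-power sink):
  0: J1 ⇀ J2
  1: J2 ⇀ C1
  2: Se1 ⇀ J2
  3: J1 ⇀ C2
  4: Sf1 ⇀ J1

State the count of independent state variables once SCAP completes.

2  (C1, C2 all integral)

bond 2 stroke→J2  (source Se1 imposes e)
bond 4 stroke→Sf1  (Sf1: flow source, stroke at near end)
bond 0 stroke→J1  (J1: bond 4 brought flow, rest push out)
bond 3 stroke→J1  (J1: bond 4 brought flow, rest push out)
bond 1 stroke→J2  (1-jn J2 has f-setter on 0)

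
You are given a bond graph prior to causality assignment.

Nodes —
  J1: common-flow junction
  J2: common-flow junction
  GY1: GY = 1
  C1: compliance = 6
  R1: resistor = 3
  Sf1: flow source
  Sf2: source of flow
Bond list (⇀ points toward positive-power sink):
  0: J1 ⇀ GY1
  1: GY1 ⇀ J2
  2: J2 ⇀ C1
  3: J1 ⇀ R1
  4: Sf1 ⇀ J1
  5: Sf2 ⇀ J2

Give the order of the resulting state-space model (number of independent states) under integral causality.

bond 4 stroke at Sf1  (source Sf1 imposes f)
bond 5 stroke at Sf2  (source Sf2 imposes f)
bond 0 stroke at J1  (1-jn J1 has f-setter on 4)
bond 3 stroke at J1  (J1 flow already set via bond 4)
bond 1 stroke at J2  (J2 flow already set via bond 5)
bond 2 stroke at J2  (1-jn J2 has f-setter on 5)

1  (C1 all integral)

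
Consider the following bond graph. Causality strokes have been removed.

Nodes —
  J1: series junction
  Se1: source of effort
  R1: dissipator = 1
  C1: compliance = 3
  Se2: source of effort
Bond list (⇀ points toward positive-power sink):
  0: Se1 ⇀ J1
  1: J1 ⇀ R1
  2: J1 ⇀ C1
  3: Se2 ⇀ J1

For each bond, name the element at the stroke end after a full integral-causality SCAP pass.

#0 →J1  (source Se1 imposes e)
#3 →J1  (Se2 (Se) sets effort on bond)
#2 →J1  (C1 integral (e out))
#1 →R1  (J1: last free bond brings flow in)

b0 stroke at J1
b1 stroke at R1
b2 stroke at J1
b3 stroke at J1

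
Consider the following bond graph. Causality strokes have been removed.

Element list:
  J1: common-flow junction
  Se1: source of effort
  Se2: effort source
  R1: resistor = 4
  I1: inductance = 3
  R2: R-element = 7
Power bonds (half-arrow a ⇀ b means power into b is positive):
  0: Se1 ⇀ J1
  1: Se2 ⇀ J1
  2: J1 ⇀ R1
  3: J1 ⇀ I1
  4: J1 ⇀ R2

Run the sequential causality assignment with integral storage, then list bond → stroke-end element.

β0 stroke at J1  (source Se1 imposes e)
β1 stroke at J1  (source Se2 imposes e)
β3 stroke at I1  (I1 integral (f out))
β2 stroke at J1  (common-f at J1 fixed by 3)
β4 stroke at J1  (J1: bond 3 brought flow, rest push out)

bond 0 |J1
bond 1 |J1
bond 2 |J1
bond 3 |I1
bond 4 |J1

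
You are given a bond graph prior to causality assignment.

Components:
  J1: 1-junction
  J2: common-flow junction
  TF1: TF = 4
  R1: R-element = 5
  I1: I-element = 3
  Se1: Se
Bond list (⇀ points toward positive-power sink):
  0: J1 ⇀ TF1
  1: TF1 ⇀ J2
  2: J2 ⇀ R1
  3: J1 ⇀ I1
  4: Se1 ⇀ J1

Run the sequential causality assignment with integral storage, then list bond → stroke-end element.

β4 |J1  (source Se1 imposes e)
β3 |I1  (I1: I, integral causality)
β0 |J1  (common-f at J1 fixed by 3)
β1 |TF1  (TF1 one-in-one-out from 0)
β2 |J2  (common-f at J2 fixed by 1)

b0 stroke at J1
b1 stroke at TF1
b2 stroke at J2
b3 stroke at I1
b4 stroke at J1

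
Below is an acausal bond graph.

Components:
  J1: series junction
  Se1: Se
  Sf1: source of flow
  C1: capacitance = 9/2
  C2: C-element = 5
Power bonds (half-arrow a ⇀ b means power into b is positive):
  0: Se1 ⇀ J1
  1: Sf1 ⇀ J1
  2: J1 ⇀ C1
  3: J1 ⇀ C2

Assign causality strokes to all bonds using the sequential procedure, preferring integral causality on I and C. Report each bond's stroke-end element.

β0 |J1  (Se1 (Se) sets effort on bond)
β1 |Sf1  (source Sf1 imposes f)
β2 |J1  (J1 flow already set via bond 1)
β3 |J1  (1-jn J1 has f-setter on 1)

β0 stroke at J1
β1 stroke at Sf1
β2 stroke at J1
β3 stroke at J1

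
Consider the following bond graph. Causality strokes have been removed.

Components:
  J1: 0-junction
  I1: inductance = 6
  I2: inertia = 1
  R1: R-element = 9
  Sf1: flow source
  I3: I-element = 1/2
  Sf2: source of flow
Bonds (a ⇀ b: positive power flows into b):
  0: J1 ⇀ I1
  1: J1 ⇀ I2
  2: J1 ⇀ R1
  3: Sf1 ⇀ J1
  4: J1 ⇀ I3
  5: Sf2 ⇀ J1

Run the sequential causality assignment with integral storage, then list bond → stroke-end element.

b0 |I1
b1 |I2
b2 |J1
b3 |Sf1
b4 |I3
b5 |Sf2

#3 |Sf1  (Sf1 (Sf) sets flow on bond)
#5 |Sf2  (Sf2 (Sf) sets flow on bond)
#0 |I1  (I1 outputs flow p/I1)
#1 |I2  (I2: I, integral causality)
#4 |I3  (I3 outputs flow p/I3)
#2 |J1  (J1: last free bond brings effort in)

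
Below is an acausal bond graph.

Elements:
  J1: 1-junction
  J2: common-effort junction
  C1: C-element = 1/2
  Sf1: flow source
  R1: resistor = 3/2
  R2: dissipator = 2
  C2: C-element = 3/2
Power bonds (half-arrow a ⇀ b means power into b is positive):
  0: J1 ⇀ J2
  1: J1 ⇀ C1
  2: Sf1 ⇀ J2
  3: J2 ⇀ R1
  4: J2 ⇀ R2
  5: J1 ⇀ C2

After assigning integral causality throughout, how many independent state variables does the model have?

β2 stroke at Sf1  (Sf1: flow source, stroke at near end)
β1 stroke at J1  (prefer integral on C1)
β5 stroke at J1  (C2 outputs effort q/C2)
β0 stroke at J2  (only one flow-in slot at J1)
β3 stroke at R1  (J2 effort already set via bond 0)
β4 stroke at R2  (common-e at J2 fixed by 0)

2  (C1, C2 all integral)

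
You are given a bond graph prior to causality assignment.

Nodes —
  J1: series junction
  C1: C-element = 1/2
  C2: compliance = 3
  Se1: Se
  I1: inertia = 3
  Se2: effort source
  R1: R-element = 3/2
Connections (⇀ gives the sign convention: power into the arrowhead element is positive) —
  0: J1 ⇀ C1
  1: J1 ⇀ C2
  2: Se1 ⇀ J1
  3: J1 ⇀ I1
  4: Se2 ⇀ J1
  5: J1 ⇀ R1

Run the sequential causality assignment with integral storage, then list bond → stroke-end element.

β2 stroke at J1  (Se1: effort source, stroke at far end)
β4 stroke at J1  (Se2 fixes effort; stroke away)
β0 stroke at J1  (prefer integral on C1)
β1 stroke at J1  (C2: C, integral causality)
β3 stroke at I1  (prefer integral on I1)
β5 stroke at J1  (common-f at J1 fixed by 3)

β0 →J1
β1 →J1
β2 →J1
β3 →I1
β4 →J1
β5 →J1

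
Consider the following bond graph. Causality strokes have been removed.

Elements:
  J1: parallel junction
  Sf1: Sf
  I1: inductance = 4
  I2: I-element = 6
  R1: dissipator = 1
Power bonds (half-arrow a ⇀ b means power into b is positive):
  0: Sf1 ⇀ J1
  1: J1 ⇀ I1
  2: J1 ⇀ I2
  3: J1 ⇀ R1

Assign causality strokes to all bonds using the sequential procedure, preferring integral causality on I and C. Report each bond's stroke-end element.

#0 →Sf1  (Sf1 fixes flow; stroke at Sf1)
#1 →I1  (prefer integral on I1)
#2 →I2  (prefer integral on I2)
#3 →J1  (only one effort-in slot at J1)

b0 →Sf1
b1 →I1
b2 →I2
b3 →J1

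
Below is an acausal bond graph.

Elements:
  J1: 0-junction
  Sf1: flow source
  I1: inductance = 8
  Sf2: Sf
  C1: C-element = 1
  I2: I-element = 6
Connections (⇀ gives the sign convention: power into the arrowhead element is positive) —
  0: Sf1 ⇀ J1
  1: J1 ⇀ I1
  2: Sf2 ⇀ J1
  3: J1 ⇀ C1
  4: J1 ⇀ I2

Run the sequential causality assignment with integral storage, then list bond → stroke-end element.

β0 stroke→Sf1  (source Sf1 imposes f)
β2 stroke→Sf2  (Sf2: flow source, stroke at near end)
β1 stroke→I1  (I1 integral (f out))
β3 stroke→J1  (prefer integral on C1)
β4 stroke→I2  (common-e at J1 fixed by 3)

bond 0 stroke→Sf1
bond 1 stroke→I1
bond 2 stroke→Sf2
bond 3 stroke→J1
bond 4 stroke→I2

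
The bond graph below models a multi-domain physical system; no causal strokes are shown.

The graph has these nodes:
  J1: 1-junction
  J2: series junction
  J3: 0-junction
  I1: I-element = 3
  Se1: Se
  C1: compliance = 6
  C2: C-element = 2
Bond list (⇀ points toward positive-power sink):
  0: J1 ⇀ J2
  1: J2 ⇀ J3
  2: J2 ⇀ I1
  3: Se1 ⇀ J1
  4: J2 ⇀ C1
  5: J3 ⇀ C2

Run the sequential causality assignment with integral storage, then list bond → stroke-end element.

b3 →J1  (Se1 fixes effort; stroke away)
b0 →J2  (J1: last free bond brings flow in)
b2 →I1  (I1 outputs flow p/I1)
b1 →J2  (J2: bond 2 brought flow, rest push out)
b4 →J2  (J2: bond 2 brought flow, rest push out)
b5 →J3  (J3 needs exactly one e-in)

β0 stroke at J2
β1 stroke at J2
β2 stroke at I1
β3 stroke at J1
β4 stroke at J2
β5 stroke at J3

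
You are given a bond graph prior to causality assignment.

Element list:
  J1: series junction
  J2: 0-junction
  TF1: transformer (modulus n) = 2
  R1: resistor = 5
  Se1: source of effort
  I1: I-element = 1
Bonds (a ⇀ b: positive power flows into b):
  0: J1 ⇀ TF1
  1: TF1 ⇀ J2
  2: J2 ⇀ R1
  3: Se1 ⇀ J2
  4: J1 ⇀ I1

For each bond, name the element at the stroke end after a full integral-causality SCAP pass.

β0 →J1
β1 →TF1
β2 →R1
β3 →J2
β4 →I1

#3 →J2  (Se1 (Se) sets effort on bond)
#1 →TF1  (common-e at J2 fixed by 3)
#2 →R1  (J2: bond 3 brought effort, rest push out)
#0 →J1  (TF1 one-in-one-out from 1)
#4 →I1  (closing 1-jn rule on J1)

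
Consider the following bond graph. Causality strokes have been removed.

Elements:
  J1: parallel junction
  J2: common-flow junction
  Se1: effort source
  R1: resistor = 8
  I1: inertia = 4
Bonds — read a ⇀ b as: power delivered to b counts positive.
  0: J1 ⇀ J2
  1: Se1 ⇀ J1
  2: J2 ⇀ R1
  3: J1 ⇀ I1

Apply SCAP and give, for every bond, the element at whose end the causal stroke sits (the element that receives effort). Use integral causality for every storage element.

β0 stroke→J2
β1 stroke→J1
β2 stroke→R1
β3 stroke→I1

β1 stroke at J1  (source Se1 imposes e)
β0 stroke at J2  (J1 effort already set via bond 1)
β3 stroke at I1  (common-e at J1 fixed by 1)
β2 stroke at R1  (J2: last free bond brings flow in)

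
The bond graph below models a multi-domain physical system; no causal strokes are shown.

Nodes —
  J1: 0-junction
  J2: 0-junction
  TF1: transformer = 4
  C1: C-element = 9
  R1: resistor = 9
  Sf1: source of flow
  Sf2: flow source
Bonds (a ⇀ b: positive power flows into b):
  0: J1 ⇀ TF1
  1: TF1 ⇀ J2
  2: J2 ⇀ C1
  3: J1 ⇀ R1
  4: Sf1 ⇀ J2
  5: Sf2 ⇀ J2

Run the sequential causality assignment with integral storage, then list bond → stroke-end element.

bond 0 |J1
bond 1 |TF1
bond 2 |J2
bond 3 |R1
bond 4 |Sf1
bond 5 |Sf2

bond 4 stroke at Sf1  (Sf1 fixes flow; stroke at Sf1)
bond 5 stroke at Sf2  (Sf2 fixes flow; stroke at Sf2)
bond 2 stroke at J2  (C1 integral (e out))
bond 1 stroke at TF1  (common-e at J2 fixed by 2)
bond 0 stroke at J1  (TF1 one-in-one-out from 1)
bond 3 stroke at R1  (J1 effort already set via bond 0)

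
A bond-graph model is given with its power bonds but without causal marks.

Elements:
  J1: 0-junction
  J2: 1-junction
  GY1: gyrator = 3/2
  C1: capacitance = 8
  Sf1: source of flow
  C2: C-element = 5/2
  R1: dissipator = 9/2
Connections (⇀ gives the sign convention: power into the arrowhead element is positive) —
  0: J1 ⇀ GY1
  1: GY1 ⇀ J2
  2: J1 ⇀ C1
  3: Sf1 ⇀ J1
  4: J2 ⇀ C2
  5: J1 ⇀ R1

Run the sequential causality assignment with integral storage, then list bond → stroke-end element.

bond 3 →Sf1  (Sf1: flow source, stroke at near end)
bond 2 →J1  (C1: C, integral causality)
bond 0 →GY1  (J1: bond 2 brought effort, rest push out)
bond 5 →R1  (J1 effort already set via bond 2)
bond 1 →GY1  (GY1: gyrator matches bond 0)
bond 4 →J2  (J2: bond 1 brought flow, rest push out)

b0 stroke at GY1
b1 stroke at GY1
b2 stroke at J1
b3 stroke at Sf1
b4 stroke at J2
b5 stroke at R1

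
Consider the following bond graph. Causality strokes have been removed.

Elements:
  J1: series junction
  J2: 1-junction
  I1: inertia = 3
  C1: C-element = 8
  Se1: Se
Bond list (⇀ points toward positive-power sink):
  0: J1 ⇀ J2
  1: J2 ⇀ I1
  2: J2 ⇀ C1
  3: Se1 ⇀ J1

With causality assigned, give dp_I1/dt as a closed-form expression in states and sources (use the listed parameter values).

bond 3 stroke→J1  (Se1: effort source, stroke at far end)
bond 0 stroke→J2  (only one flow-in slot at J1)
bond 1 stroke→I1  (I1 outputs flow p/I1)
bond 2 stroke→J2  (common-f at J2 fixed by 1)

dp_I1/dt = E_Se1 - q_C1/8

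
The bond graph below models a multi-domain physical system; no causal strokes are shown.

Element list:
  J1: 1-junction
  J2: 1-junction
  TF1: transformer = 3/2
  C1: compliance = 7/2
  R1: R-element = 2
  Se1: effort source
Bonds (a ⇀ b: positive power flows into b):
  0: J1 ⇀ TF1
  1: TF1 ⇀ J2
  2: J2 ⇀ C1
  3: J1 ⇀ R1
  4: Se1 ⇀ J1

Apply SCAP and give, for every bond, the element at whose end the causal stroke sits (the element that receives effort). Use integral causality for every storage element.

#4 stroke at J1  (Se1 fixes effort; stroke away)
#2 stroke at J2  (C1: C, integral causality)
#1 stroke at TF1  (J2 needs exactly one f-in)
#0 stroke at J1  (TF1 one-in-one-out from 1)
#3 stroke at R1  (J1 needs exactly one f-in)

b0 stroke at J1
b1 stroke at TF1
b2 stroke at J2
b3 stroke at R1
b4 stroke at J1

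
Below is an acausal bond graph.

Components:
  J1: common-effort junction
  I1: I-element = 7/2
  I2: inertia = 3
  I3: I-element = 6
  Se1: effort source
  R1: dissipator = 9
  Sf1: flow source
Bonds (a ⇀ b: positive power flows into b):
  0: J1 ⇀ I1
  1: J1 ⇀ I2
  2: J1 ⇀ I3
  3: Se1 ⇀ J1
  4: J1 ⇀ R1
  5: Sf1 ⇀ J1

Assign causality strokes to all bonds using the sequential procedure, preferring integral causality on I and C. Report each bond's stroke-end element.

#0 →I1
#1 →I2
#2 →I3
#3 →J1
#4 →R1
#5 →Sf1

#3 stroke→J1  (Se1 fixes effort; stroke away)
#5 stroke→Sf1  (Sf1 fixes flow; stroke at Sf1)
#0 stroke→I1  (J1: bond 3 brought effort, rest push out)
#1 stroke→I2  (J1 effort already set via bond 3)
#2 stroke→I3  (0-jn J1 has e-setter on 3)
#4 stroke→R1  (J1: bond 3 brought effort, rest push out)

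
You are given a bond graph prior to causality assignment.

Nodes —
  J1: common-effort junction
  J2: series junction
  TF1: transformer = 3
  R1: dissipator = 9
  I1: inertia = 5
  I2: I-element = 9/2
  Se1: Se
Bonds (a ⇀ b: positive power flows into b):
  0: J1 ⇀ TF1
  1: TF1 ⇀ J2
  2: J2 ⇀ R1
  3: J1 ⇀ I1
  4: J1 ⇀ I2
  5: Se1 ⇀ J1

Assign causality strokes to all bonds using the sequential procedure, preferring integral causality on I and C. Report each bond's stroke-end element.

#5 stroke at J1  (Se1 (Se) sets effort on bond)
#0 stroke at TF1  (J1 effort already set via bond 5)
#3 stroke at I1  (J1 effort already set via bond 5)
#4 stroke at I2  (common-e at J1 fixed by 5)
#1 stroke at J2  (TF1 one-in-one-out from 0)
#2 stroke at R1  (closing 1-jn rule on J2)

β0 →TF1
β1 →J2
β2 →R1
β3 →I1
β4 →I2
β5 →J1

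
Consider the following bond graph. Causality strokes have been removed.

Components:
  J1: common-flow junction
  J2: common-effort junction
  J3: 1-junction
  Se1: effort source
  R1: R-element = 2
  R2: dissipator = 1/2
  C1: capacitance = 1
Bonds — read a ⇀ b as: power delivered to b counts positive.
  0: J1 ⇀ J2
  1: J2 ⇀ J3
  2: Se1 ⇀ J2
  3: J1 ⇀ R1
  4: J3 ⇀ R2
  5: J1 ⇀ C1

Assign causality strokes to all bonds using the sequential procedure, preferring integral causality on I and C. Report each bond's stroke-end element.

bond 0 →J1
bond 1 →J3
bond 2 →J2
bond 3 →R1
bond 4 →R2
bond 5 →J1

#2 stroke at J2  (Se1 fixes effort; stroke away)
#0 stroke at J1  (J2 effort already set via bond 2)
#1 stroke at J3  (common-e at J2 fixed by 2)
#4 stroke at R2  (closing 1-jn rule on J3)
#5 stroke at J1  (C1: C, integral causality)
#3 stroke at R1  (J1: last free bond brings flow in)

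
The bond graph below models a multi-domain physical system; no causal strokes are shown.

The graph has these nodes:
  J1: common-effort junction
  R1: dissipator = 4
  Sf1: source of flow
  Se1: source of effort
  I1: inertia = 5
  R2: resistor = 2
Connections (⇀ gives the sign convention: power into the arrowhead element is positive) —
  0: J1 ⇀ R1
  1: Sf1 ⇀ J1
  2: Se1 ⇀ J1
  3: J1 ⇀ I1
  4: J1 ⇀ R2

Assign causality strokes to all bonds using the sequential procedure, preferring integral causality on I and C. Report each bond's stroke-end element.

bond 1 →Sf1  (source Sf1 imposes f)
bond 2 →J1  (source Se1 imposes e)
bond 0 →R1  (common-e at J1 fixed by 2)
bond 3 →I1  (J1 effort already set via bond 2)
bond 4 →R2  (J1 effort already set via bond 2)

bond 0 |R1
bond 1 |Sf1
bond 2 |J1
bond 3 |I1
bond 4 |R2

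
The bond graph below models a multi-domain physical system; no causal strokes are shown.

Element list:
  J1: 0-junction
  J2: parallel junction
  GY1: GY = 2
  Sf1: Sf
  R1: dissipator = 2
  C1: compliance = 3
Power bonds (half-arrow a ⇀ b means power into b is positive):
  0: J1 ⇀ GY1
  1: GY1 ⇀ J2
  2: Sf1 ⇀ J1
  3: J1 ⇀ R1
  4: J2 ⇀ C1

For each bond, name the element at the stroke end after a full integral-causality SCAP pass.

β2 |Sf1  (source Sf1 imposes f)
β4 |J2  (prefer integral on C1)
β1 |GY1  (J2: bond 4 brought effort, rest push out)
β0 |GY1  (through GY1, causality inverts; strokes same side of GY1)
β3 |J1  (closing 0-jn rule on J1)

bond 0 |GY1
bond 1 |GY1
bond 2 |Sf1
bond 3 |J1
bond 4 |J2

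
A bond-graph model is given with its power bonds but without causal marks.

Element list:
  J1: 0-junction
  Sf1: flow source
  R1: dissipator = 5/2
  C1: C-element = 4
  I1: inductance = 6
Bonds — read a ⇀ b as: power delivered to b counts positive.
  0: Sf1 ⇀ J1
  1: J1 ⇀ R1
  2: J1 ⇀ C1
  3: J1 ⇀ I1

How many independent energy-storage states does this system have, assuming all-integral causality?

#0 |Sf1  (Sf1 (Sf) sets flow on bond)
#2 |J1  (prefer integral on C1)
#1 |R1  (common-e at J1 fixed by 2)
#3 |I1  (common-e at J1 fixed by 2)

2  (C1, I1 all integral)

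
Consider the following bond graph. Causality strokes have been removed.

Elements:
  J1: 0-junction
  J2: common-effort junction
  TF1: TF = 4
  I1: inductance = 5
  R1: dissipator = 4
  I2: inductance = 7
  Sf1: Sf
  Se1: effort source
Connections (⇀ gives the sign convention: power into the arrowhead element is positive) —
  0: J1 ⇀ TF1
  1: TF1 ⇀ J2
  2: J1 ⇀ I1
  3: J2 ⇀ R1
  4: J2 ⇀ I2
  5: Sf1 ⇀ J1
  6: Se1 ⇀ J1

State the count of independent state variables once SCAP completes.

2  (I1, I2 all integral)

β5 |Sf1  (Sf1: flow source, stroke at near end)
β6 |J1  (Se1 fixes effort; stroke away)
β0 |TF1  (J1 effort already set via bond 6)
β2 |I1  (common-e at J1 fixed by 6)
β1 |J2  (through TF1, causality passes straight; one stroke at TF1)
β3 |R1  (0-jn J2 has e-setter on 1)
β4 |I2  (common-e at J2 fixed by 1)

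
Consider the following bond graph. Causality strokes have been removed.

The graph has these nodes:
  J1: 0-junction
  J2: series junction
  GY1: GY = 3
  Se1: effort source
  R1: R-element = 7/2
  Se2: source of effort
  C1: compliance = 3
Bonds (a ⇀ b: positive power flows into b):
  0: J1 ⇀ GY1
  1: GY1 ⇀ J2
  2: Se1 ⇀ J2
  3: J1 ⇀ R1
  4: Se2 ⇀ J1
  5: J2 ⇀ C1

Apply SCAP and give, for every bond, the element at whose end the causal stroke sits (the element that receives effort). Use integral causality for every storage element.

bond 0 stroke→GY1
bond 1 stroke→GY1
bond 2 stroke→J2
bond 3 stroke→R1
bond 4 stroke→J1
bond 5 stroke→J2

#2 |J2  (Se1 (Se) sets effort on bond)
#4 |J1  (Se2 (Se) sets effort on bond)
#0 |GY1  (J1 effort already set via bond 4)
#3 |R1  (0-jn J1 has e-setter on 4)
#1 |GY1  (GY1 both-in/both-out from 0)
#5 |J2  (J2 flow already set via bond 1)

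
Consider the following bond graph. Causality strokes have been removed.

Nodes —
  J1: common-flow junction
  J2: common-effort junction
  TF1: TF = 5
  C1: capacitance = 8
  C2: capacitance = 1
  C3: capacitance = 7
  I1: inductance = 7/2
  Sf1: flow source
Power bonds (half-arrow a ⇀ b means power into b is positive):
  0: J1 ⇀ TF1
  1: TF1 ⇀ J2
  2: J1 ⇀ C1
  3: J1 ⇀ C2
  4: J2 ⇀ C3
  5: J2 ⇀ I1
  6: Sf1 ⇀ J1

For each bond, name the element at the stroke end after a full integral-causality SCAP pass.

#0 →J1
#1 →TF1
#2 →J1
#3 →J1
#4 →J2
#5 →I1
#6 →Sf1

b6 stroke at Sf1  (Sf1 fixes flow; stroke at Sf1)
b0 stroke at J1  (common-f at J1 fixed by 6)
b2 stroke at J1  (1-jn J1 has f-setter on 6)
b3 stroke at J1  (J1 flow already set via bond 6)
b1 stroke at TF1  (TF1 one-in-one-out from 0)
b4 stroke at J2  (C3 integral (e out))
b5 stroke at I1  (common-e at J2 fixed by 4)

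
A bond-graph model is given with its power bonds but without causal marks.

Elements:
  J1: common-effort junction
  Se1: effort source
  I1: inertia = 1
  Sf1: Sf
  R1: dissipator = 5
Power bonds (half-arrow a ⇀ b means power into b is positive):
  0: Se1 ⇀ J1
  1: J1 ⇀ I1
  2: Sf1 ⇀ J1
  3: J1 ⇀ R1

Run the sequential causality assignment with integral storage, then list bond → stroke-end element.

bond 0 stroke→J1  (Se1 fixes effort; stroke away)
bond 2 stroke→Sf1  (Sf1: flow source, stroke at near end)
bond 1 stroke→I1  (J1 effort already set via bond 0)
bond 3 stroke→R1  (J1 effort already set via bond 0)

bond 0 stroke at J1
bond 1 stroke at I1
bond 2 stroke at Sf1
bond 3 stroke at R1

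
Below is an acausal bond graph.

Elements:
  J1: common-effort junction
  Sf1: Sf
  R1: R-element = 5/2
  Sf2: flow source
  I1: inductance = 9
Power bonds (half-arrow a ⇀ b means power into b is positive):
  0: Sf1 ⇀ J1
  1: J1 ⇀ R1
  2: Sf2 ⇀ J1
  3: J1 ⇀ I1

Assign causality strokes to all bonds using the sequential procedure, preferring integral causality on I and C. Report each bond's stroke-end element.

#0 stroke at Sf1
#1 stroke at J1
#2 stroke at Sf2
#3 stroke at I1

bond 0 |Sf1  (Sf1 (Sf) sets flow on bond)
bond 2 |Sf2  (source Sf2 imposes f)
bond 3 |I1  (I1 integral (f out))
bond 1 |J1  (only one effort-in slot at J1)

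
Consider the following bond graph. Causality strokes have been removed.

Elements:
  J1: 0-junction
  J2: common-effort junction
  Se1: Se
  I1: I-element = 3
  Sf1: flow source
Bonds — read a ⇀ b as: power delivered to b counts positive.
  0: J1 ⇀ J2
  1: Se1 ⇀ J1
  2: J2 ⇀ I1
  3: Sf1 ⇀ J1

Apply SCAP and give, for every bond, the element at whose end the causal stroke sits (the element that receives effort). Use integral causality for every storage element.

bond 1 stroke→J1  (source Se1 imposes e)
bond 3 stroke→Sf1  (Sf1 fixes flow; stroke at Sf1)
bond 0 stroke→J2  (common-e at J1 fixed by 1)
bond 2 stroke→I1  (J2 effort already set via bond 0)

bond 0 stroke at J2
bond 1 stroke at J1
bond 2 stroke at I1
bond 3 stroke at Sf1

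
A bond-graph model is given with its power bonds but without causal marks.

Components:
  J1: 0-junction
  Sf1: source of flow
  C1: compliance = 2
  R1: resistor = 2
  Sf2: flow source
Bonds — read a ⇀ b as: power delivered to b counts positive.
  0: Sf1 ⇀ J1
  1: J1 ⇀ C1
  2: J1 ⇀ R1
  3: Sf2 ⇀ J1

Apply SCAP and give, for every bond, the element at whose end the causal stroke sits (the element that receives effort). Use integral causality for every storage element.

bond 0 →Sf1
bond 1 →J1
bond 2 →R1
bond 3 →Sf2

#0 →Sf1  (source Sf1 imposes f)
#3 →Sf2  (Sf2: flow source, stroke at near end)
#1 →J1  (C1: C, integral causality)
#2 →R1  (J1: bond 1 brought effort, rest push out)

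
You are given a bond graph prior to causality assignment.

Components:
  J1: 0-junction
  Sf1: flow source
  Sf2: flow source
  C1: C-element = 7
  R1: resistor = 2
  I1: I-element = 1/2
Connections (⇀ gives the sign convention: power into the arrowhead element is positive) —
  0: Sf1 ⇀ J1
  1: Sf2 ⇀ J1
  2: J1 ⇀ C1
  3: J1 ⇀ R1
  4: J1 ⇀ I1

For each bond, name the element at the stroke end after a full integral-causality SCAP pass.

β0 →Sf1
β1 →Sf2
β2 →J1
β3 →R1
β4 →I1

#0 →Sf1  (Sf1: flow source, stroke at near end)
#1 →Sf2  (Sf2: flow source, stroke at near end)
#2 →J1  (C1: C, integral causality)
#3 →R1  (J1: bond 2 brought effort, rest push out)
#4 →I1  (0-jn J1 has e-setter on 2)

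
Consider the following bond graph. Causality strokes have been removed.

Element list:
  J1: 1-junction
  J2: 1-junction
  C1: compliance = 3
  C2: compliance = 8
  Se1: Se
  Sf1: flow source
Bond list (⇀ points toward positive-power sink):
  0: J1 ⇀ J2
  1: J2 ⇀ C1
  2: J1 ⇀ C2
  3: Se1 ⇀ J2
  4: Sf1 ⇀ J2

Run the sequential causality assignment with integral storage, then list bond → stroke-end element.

#3 stroke at J2  (Se1 (Se) sets effort on bond)
#4 stroke at Sf1  (Sf1 (Sf) sets flow on bond)
#0 stroke at J2  (J2 flow already set via bond 4)
#1 stroke at J2  (1-jn J2 has f-setter on 4)
#2 stroke at J1  (J1: bond 0 brought flow, rest push out)

#0 →J2
#1 →J2
#2 →J1
#3 →J2
#4 →Sf1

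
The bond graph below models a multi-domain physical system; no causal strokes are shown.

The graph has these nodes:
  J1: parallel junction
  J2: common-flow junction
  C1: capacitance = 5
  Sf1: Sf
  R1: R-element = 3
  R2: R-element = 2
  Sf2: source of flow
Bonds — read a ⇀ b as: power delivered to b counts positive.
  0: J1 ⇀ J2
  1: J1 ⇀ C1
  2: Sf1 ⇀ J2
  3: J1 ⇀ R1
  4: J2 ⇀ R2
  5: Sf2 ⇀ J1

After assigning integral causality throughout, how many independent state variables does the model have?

1  (C1 all integral)

β2 →Sf1  (source Sf1 imposes f)
β5 →Sf2  (source Sf2 imposes f)
β0 →J2  (J2 flow already set via bond 2)
β4 →J2  (1-jn J2 has f-setter on 2)
β1 →J1  (prefer integral on C1)
β3 →R1  (J1: bond 1 brought effort, rest push out)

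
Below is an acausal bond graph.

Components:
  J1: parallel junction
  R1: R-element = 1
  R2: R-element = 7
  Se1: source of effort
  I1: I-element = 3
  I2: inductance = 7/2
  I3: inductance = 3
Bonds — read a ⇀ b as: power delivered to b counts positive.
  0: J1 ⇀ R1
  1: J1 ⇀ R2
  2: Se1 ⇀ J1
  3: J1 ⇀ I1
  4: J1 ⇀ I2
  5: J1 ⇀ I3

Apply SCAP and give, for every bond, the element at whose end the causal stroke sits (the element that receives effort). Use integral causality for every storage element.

#0 stroke at R1
#1 stroke at R2
#2 stroke at J1
#3 stroke at I1
#4 stroke at I2
#5 stroke at I3

b2 →J1  (Se1: effort source, stroke at far end)
b0 →R1  (common-e at J1 fixed by 2)
b1 →R2  (J1: bond 2 brought effort, rest push out)
b3 →I1  (0-jn J1 has e-setter on 2)
b4 →I2  (0-jn J1 has e-setter on 2)
b5 →I3  (J1: bond 2 brought effort, rest push out)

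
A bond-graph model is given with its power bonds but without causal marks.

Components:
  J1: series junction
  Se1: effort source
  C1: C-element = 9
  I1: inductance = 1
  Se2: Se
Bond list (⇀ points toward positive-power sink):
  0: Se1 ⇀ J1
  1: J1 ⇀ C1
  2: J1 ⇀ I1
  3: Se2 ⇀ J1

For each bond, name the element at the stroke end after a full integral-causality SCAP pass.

b0 stroke at J1  (Se1: effort source, stroke at far end)
b3 stroke at J1  (Se2 fixes effort; stroke away)
b1 stroke at J1  (C1 integral (e out))
b2 stroke at I1  (J1 needs exactly one f-in)

bond 0 |J1
bond 1 |J1
bond 2 |I1
bond 3 |J1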